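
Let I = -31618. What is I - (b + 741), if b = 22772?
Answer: -55131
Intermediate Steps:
I - (b + 741) = -31618 - (22772 + 741) = -31618 - 1*23513 = -31618 - 23513 = -55131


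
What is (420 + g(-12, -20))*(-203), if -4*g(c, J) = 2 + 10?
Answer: -84651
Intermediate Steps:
g(c, J) = -3 (g(c, J) = -(2 + 10)/4 = -¼*12 = -3)
(420 + g(-12, -20))*(-203) = (420 - 3)*(-203) = 417*(-203) = -84651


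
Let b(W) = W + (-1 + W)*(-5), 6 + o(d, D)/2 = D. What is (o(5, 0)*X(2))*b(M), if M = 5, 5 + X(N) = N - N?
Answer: -900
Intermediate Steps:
o(d, D) = -12 + 2*D
X(N) = -5 (X(N) = -5 + (N - N) = -5 + 0 = -5)
b(W) = 5 - 4*W (b(W) = W + (5 - 5*W) = 5 - 4*W)
(o(5, 0)*X(2))*b(M) = ((-12 + 2*0)*(-5))*(5 - 4*5) = ((-12 + 0)*(-5))*(5 - 20) = -12*(-5)*(-15) = 60*(-15) = -900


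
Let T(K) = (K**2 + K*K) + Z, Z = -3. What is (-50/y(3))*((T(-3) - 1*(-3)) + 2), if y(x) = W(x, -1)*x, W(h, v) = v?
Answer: 1000/3 ≈ 333.33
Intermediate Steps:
T(K) = -3 + 2*K**2 (T(K) = (K**2 + K*K) - 3 = (K**2 + K**2) - 3 = 2*K**2 - 3 = -3 + 2*K**2)
y(x) = -x
(-50/y(3))*((T(-3) - 1*(-3)) + 2) = (-50/((-1*3)))*(((-3 + 2*(-3)**2) - 1*(-3)) + 2) = (-50/(-3))*(((-3 + 2*9) + 3) + 2) = (-50*(-1/3))*(((-3 + 18) + 3) + 2) = 50*((15 + 3) + 2)/3 = 50*(18 + 2)/3 = (50/3)*20 = 1000/3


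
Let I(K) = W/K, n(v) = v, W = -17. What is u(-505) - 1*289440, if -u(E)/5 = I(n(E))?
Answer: -29233457/101 ≈ -2.8944e+5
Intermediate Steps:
I(K) = -17/K
u(E) = 85/E (u(E) = -(-85)/E = 85/E)
u(-505) - 1*289440 = 85/(-505) - 1*289440 = 85*(-1/505) - 289440 = -17/101 - 289440 = -29233457/101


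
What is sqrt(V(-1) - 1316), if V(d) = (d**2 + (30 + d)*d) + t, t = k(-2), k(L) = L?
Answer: I*sqrt(1346) ≈ 36.688*I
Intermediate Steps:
t = -2
V(d) = -2 + d**2 + d*(30 + d) (V(d) = (d**2 + (30 + d)*d) - 2 = (d**2 + d*(30 + d)) - 2 = -2 + d**2 + d*(30 + d))
sqrt(V(-1) - 1316) = sqrt((-2 + 2*(-1)**2 + 30*(-1)) - 1316) = sqrt((-2 + 2*1 - 30) - 1316) = sqrt((-2 + 2 - 30) - 1316) = sqrt(-30 - 1316) = sqrt(-1346) = I*sqrt(1346)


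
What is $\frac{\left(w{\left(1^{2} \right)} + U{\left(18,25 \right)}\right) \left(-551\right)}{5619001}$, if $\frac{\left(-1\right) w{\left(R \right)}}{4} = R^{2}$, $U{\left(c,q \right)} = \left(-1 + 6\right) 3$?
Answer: $- \frac{6061}{5619001} \approx -0.0010787$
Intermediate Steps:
$U{\left(c,q \right)} = 15$ ($U{\left(c,q \right)} = 5 \cdot 3 = 15$)
$w{\left(R \right)} = - 4 R^{2}$
$\frac{\left(w{\left(1^{2} \right)} + U{\left(18,25 \right)}\right) \left(-551\right)}{5619001} = \frac{\left(- 4 \left(1^{2}\right)^{2} + 15\right) \left(-551\right)}{5619001} = \left(- 4 \cdot 1^{2} + 15\right) \left(-551\right) \frac{1}{5619001} = \left(\left(-4\right) 1 + 15\right) \left(-551\right) \frac{1}{5619001} = \left(-4 + 15\right) \left(-551\right) \frac{1}{5619001} = 11 \left(-551\right) \frac{1}{5619001} = \left(-6061\right) \frac{1}{5619001} = - \frac{6061}{5619001}$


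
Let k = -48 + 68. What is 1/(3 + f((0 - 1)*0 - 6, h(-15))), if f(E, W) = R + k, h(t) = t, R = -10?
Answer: 1/13 ≈ 0.076923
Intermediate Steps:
k = 20
f(E, W) = 10 (f(E, W) = -10 + 20 = 10)
1/(3 + f((0 - 1)*0 - 6, h(-15))) = 1/(3 + 10) = 1/13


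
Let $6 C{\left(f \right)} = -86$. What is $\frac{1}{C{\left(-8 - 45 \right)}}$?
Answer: $- \frac{3}{43} \approx -0.069767$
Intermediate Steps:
$C{\left(f \right)} = - \frac{43}{3}$ ($C{\left(f \right)} = \frac{1}{6} \left(-86\right) = - \frac{43}{3}$)
$\frac{1}{C{\left(-8 - 45 \right)}} = \frac{1}{- \frac{43}{3}} = - \frac{3}{43}$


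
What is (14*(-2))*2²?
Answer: -112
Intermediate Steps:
(14*(-2))*2² = -28*4 = -112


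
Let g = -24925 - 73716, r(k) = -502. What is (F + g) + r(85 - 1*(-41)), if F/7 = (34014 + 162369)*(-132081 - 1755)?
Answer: -183981905459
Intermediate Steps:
g = -98641
F = -183981806316 (F = 7*((34014 + 162369)*(-132081 - 1755)) = 7*(196383*(-133836)) = 7*(-26283115188) = -183981806316)
(F + g) + r(85 - 1*(-41)) = (-183981806316 - 98641) - 502 = -183981904957 - 502 = -183981905459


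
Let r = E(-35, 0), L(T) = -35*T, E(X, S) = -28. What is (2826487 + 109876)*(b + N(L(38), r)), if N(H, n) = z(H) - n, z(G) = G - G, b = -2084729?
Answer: -6121438882463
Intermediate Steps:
z(G) = 0
r = -28
N(H, n) = -n (N(H, n) = 0 - n = -n)
(2826487 + 109876)*(b + N(L(38), r)) = (2826487 + 109876)*(-2084729 - 1*(-28)) = 2936363*(-2084729 + 28) = 2936363*(-2084701) = -6121438882463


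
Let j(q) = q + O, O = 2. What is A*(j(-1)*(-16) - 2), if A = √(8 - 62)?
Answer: -54*I*√6 ≈ -132.27*I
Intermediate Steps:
j(q) = 2 + q (j(q) = q + 2 = 2 + q)
A = 3*I*√6 (A = √(-54) = 3*I*√6 ≈ 7.3485*I)
A*(j(-1)*(-16) - 2) = (3*I*√6)*((2 - 1)*(-16) - 2) = (3*I*√6)*(1*(-16) - 2) = (3*I*√6)*(-16 - 2) = (3*I*√6)*(-18) = -54*I*√6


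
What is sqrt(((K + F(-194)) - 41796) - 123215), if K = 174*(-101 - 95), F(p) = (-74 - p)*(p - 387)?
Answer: I*sqrt(268835) ≈ 518.49*I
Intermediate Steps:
F(p) = (-387 + p)*(-74 - p) (F(p) = (-74 - p)*(-387 + p) = (-387 + p)*(-74 - p))
K = -34104 (K = 174*(-196) = -34104)
sqrt(((K + F(-194)) - 41796) - 123215) = sqrt(((-34104 + (28638 - 1*(-194)**2 + 313*(-194))) - 41796) - 123215) = sqrt(((-34104 + (28638 - 1*37636 - 60722)) - 41796) - 123215) = sqrt(((-34104 + (28638 - 37636 - 60722)) - 41796) - 123215) = sqrt(((-34104 - 69720) - 41796) - 123215) = sqrt((-103824 - 41796) - 123215) = sqrt(-145620 - 123215) = sqrt(-268835) = I*sqrt(268835)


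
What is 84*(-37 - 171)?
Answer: -17472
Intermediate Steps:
84*(-37 - 171) = 84*(-208) = -17472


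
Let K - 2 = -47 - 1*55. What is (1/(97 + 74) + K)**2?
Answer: 292375801/29241 ≈ 9998.8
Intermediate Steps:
K = -100 (K = 2 + (-47 - 1*55) = 2 + (-47 - 55) = 2 - 102 = -100)
(1/(97 + 74) + K)**2 = (1/(97 + 74) - 100)**2 = (1/171 - 100)**2 = (-17099/171)**2 = 292375801/29241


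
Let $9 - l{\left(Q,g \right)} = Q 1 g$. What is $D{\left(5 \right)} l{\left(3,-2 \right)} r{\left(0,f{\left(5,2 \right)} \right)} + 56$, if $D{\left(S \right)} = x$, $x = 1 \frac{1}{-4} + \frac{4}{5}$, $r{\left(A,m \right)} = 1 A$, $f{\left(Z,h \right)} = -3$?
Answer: $56$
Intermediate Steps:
$l{\left(Q,g \right)} = 9 - Q g$ ($l{\left(Q,g \right)} = 9 - Q 1 g = 9 - Q g$)
$r{\left(A,m \right)} = A$
$x = \frac{11}{20}$ ($x = 1 \left(- \frac{1}{4}\right) + 4 \cdot \frac{1}{5} = - \frac{1}{4} + \frac{4}{5} = \frac{11}{20} \approx 0.55$)
$D{\left(S \right)} = \frac{11}{20}$
$D{\left(5 \right)} l{\left(3,-2 \right)} r{\left(0,f{\left(5,2 \right)} \right)} + 56 = \frac{11 \left(9 - 3 \left(-2\right)\right) 0}{20} + 56 = \frac{11 \left(9 + 6\right) 0}{20} + 56 = \frac{11 \cdot 15 \cdot 0}{20} + 56 = \frac{11}{20} \cdot 0 + 56 = 0 + 56 = 56$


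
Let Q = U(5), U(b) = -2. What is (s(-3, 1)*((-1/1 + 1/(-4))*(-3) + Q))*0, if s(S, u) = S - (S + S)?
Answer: 0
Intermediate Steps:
Q = -2
s(S, u) = -S (s(S, u) = S - 2*S = -S)
(s(-3, 1)*((-1/1 + 1/(-4))*(-3) + Q))*0 = ((-1*(-3))*((-1/1 + 1/(-4))*(-3) - 2))*0 = (3*((-1*1 + 1*(-1/4))*(-3) - 2))*0 = (3*((-1 - 1/4)*(-3) - 2))*0 = (3*(-5/4*(-3) - 2))*0 = (3*(15/4 - 2))*0 = (3*(7/4))*0 = (21/4)*0 = 0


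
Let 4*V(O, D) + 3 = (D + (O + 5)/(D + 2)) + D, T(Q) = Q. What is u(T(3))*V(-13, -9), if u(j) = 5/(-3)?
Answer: 695/84 ≈ 8.2738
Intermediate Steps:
u(j) = -5/3 (u(j) = 5*(-⅓) = -5/3)
V(O, D) = -¾ + D/2 + (5 + O)/(4*(2 + D)) (V(O, D) = -¾ + ((D + (O + 5)/(D + 2)) + D)/4 = -¾ + ((D + (5 + O)/(2 + D)) + D)/4 = -¾ + (2*D + (5 + O)/(2 + D))/4 = -¾ + (D/2 + (5 + O)/(4*(2 + D))) = -¾ + D/2 + (5 + O)/(4*(2 + D)))
u(T(3))*V(-13, -9) = -5*(-1 - 9 - 13 + 2*(-9)²)/(12*(2 - 9)) = -5*(-1 - 9 - 13 + 2*81)/(12*(-7)) = -5*(-1)*(-1 - 9 - 13 + 162)/(12*7) = -5*(-1)*139/(12*7) = -5/3*(-139/28) = 695/84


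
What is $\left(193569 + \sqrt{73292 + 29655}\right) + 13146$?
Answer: $206715 + \sqrt{102947} \approx 2.0704 \cdot 10^{5}$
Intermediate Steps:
$\left(193569 + \sqrt{73292 + 29655}\right) + 13146 = \left(193569 + \sqrt{102947}\right) + 13146 = 206715 + \sqrt{102947}$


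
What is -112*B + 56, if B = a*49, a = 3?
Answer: -16408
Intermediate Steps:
B = 147 (B = 3*49 = 147)
-112*B + 56 = -112*147 + 56 = -16464 + 56 = -16408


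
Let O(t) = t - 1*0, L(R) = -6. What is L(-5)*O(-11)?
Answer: 66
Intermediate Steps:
O(t) = t (O(t) = t + 0 = t)
L(-5)*O(-11) = -6*(-11) = 66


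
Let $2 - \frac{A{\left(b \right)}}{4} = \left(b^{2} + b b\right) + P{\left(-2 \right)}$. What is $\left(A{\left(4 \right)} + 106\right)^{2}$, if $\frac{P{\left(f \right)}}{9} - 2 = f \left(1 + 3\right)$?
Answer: $40804$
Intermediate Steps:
$P{\left(f \right)} = 18 + 36 f$ ($P{\left(f \right)} = 18 + 9 f \left(1 + 3\right) = 18 + 9 f 4 = 18 + 9 \cdot 4 f = 18 + 36 f$)
$A{\left(b \right)} = 224 - 8 b^{2}$ ($A{\left(b \right)} = 8 - 4 \left(\left(b^{2} + b b\right) + \left(18 + 36 \left(-2\right)\right)\right) = 8 - 4 \left(\left(b^{2} + b^{2}\right) + \left(18 - 72\right)\right) = 8 - 4 \left(2 b^{2} - 54\right) = 8 - 4 \left(-54 + 2 b^{2}\right) = 8 - \left(-216 + 8 b^{2}\right) = 224 - 8 b^{2}$)
$\left(A{\left(4 \right)} + 106\right)^{2} = \left(\left(224 - 8 \cdot 4^{2}\right) + 106\right)^{2} = \left(\left(224 - 128\right) + 106\right)^{2} = \left(96 + 106\right)^{2} = 202^{2} = 40804$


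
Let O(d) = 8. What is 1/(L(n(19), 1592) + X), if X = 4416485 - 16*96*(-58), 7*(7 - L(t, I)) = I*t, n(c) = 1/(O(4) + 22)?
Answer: 105/473085104 ≈ 2.2195e-7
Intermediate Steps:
n(c) = 1/30 (n(c) = 1/(8 + 22) = 1/30)
L(t, I) = 7 - I*t/7
X = 4505573 (X = 4416485 - 1536*(-58) = 4416485 + 89088 = 4505573)
1/(L(n(19), 1592) + X) = 1/((7 - 1/7*1592*1/30) + 4505573) = 1/((7 - 796/105) + 4505573) = 1/(-61/105 + 4505573) = 1/(473085104/105) = 105/473085104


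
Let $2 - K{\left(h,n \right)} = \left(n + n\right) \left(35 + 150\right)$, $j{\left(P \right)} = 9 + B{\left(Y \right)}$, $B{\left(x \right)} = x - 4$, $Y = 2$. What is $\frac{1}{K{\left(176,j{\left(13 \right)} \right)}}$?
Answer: $- \frac{1}{2588} \approx -0.0003864$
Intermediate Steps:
$B{\left(x \right)} = -4 + x$
$j{\left(P \right)} = 7$ ($j{\left(P \right)} = 9 + \left(-4 + 2\right) = 9 - 2 = 7$)
$K{\left(h,n \right)} = 2 - 370 n$ ($K{\left(h,n \right)} = 2 - \left(n + n\right) \left(35 + 150\right) = 2 - 2 n 185 = 2 - 370 n$)
$\frac{1}{K{\left(176,j{\left(13 \right)} \right)}} = \frac{1}{2 - 2590} = \frac{1}{-2588} = - \frac{1}{2588}$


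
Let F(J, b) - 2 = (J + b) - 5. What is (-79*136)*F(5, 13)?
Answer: -161160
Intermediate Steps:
F(J, b) = -3 + J + b (F(J, b) = 2 + ((J + b) - 5) = 2 + (-5 + J + b) = -3 + J + b)
(-79*136)*F(5, 13) = (-79*136)*(-3 + 5 + 13) = -10744*15 = -161160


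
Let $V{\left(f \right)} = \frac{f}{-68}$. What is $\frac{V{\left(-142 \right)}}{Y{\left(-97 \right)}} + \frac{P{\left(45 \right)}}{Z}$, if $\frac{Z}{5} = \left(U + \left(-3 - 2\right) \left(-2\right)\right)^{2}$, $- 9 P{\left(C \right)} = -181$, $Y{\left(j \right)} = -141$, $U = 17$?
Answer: $- \frac{487147}{52422390} \approx -0.0092927$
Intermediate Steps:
$V{\left(f \right)} = - \frac{f}{68}$ ($V{\left(f \right)} = f \left(- \frac{1}{68}\right) = - \frac{f}{68}$)
$P{\left(C \right)} = \frac{181}{9}$ ($P{\left(C \right)} = \left(- \frac{1}{9}\right) \left(-181\right) = \frac{181}{9}$)
$Z = 3645$ ($Z = 5 \left(17 + \left(-3 - 2\right) \left(-2\right)\right)^{2} = 5 \left(17 - -10\right)^{2} = 5 \left(17 + 10\right)^{2} = 5 \cdot 27^{2} = 5 \cdot 729 = 3645$)
$\frac{V{\left(-142 \right)}}{Y{\left(-97 \right)}} + \frac{P{\left(45 \right)}}{Z} = \frac{\left(- \frac{1}{68}\right) \left(-142\right)}{-141} + \frac{181}{9 \cdot 3645} = \frac{71}{34} \left(- \frac{1}{141}\right) + \frac{181}{9} \cdot \frac{1}{3645} = - \frac{71}{4794} + \frac{181}{32805} = - \frac{487147}{52422390}$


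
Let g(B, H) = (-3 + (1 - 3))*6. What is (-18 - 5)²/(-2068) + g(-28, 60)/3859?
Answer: -2103451/7980412 ≈ -0.26358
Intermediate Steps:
g(B, H) = -30 (g(B, H) = (-3 - 2)*6 = -5*6 = -30)
(-18 - 5)²/(-2068) + g(-28, 60)/3859 = (-18 - 5)²/(-2068) - 30/3859 = (-23)²*(-1/2068) - 30*1/3859 = 529*(-1/2068) - 30/3859 = -529/2068 - 30/3859 = -2103451/7980412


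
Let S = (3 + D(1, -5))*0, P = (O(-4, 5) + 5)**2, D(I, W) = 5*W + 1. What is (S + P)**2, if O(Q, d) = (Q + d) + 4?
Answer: 10000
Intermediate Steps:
O(Q, d) = 4 + Q + d
D(I, W) = 1 + 5*W
P = 100 (P = ((4 - 4 + 5) + 5)**2 = (5 + 5)**2 = 10**2 = 100)
S = 0 (S = (3 + (1 + 5*(-5)))*0 = (3 + (1 - 25))*0 = (3 - 24)*0 = -21*0 = 0)
(S + P)**2 = (0 + 100)**2 = 100**2 = 10000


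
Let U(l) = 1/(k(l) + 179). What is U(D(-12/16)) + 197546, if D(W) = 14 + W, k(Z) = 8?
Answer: 36941103/187 ≈ 1.9755e+5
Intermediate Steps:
U(l) = 1/187 (U(l) = 1/(8 + 179) = 1/187)
U(D(-12/16)) + 197546 = 1/187 + 197546 = 36941103/187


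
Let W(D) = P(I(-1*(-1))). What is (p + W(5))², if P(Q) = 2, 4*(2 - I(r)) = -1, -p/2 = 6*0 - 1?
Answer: 16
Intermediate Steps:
p = 2 (p = -2*(6*0 - 1) = -2*(0 - 1) = -2*(-1) = 2)
I(r) = 9/4 (I(r) = 2 - ¼*(-1) = 2 + ¼ = 9/4)
W(D) = 2
(p + W(5))² = (2 + 2)² = 4² = 16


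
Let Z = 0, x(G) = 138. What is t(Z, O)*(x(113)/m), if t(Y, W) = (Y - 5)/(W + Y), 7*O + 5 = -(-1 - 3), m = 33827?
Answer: 4830/33827 ≈ 0.14279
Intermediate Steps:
O = -⅐ (O = -5/7 + (-(-1 - 3))/7 = -5/7 + (-1*(-4))/7 = -5/7 + (⅐)*4 = -5/7 + 4/7 = -⅐ ≈ -0.14286)
t(Y, W) = (-5 + Y)/(W + Y)
t(Z, O)*(x(113)/m) = ((-5 + 0)/(-⅐ + 0))*(138/33827) = (-5/(-⅐))*(138*(1/33827)) = -7*(-5)*(138/33827) = 35*(138/33827) = 4830/33827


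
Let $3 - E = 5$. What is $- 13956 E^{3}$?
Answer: $111648$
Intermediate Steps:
$E = -2$ ($E = 3 - 5 = -2$)
$- 13956 E^{3} = - 13956 \left(-2\right)^{3} = \left(-13956\right) \left(-8\right) = 111648$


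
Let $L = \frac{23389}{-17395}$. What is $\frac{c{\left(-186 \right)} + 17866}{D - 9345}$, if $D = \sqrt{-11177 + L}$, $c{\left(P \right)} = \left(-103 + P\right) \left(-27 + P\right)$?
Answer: $- \frac{4303569009775}{506427612393} - \frac{1111922 i \sqrt{213051830}}{168809204131} \approx -8.4979 - 0.096144 i$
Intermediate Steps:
$L = - \frac{23389}{17395}$ ($L = 23389 \left(- \frac{1}{17395}\right) = - \frac{23389}{17395} \approx -1.3446$)
$D = \frac{18 i \sqrt{213051830}}{2485}$ ($D = \sqrt{-11177 - \frac{23389}{17395}} = \sqrt{- \frac{194447304}{17395}} = \frac{18 i \sqrt{213051830}}{2485} \approx 105.73 i$)
$\frac{c{\left(-186 \right)} + 17866}{D - 9345} = \frac{\left(2781 + \left(-186\right)^{2} - -24180\right) + 17866}{\frac{18 i \sqrt{213051830}}{2485} - 9345} = \frac{\left(2781 + 34596 + 24180\right) + 17866}{-9345 + \frac{18 i \sqrt{213051830}}{2485}} = \frac{61557 + 17866}{-9345 + \frac{18 i \sqrt{213051830}}{2485}} = \frac{79423}{-9345 + \frac{18 i \sqrt{213051830}}{2485}}$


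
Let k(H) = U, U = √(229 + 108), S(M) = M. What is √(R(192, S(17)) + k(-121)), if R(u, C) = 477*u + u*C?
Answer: √(94848 + √337) ≈ 308.00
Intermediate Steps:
U = √337 ≈ 18.358
R(u, C) = 477*u + C*u
k(H) = √337
√(R(192, S(17)) + k(-121)) = √(192*(477 + 17) + √337) = √(192*494 + √337) = √(94848 + √337)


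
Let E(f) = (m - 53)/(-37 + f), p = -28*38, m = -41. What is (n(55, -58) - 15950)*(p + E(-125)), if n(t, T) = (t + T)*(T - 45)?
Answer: 1347268817/81 ≈ 1.6633e+7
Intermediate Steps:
n(t, T) = (-45 + T)*(T + t) (n(t, T) = (T + t)*(-45 + T) = (-45 + T)*(T + t))
p = -1064
E(f) = -94/(-37 + f) (E(f) = (-41 - 53)/(-37 + f) = -94/(-37 + f))
(n(55, -58) - 15950)*(p + E(-125)) = (((-58)² - 45*(-58) - 45*55 - 58*55) - 15950)*(-1064 - 94/(-37 - 125)) = ((3364 + 2610 - 2475 - 3190) - 15950)*(-1064 - 94/(-162)) = (309 - 15950)*(-1064 - 94*(-1/162)) = -15641*(-1064 + 47/81) = -15641*(-86137/81) = 1347268817/81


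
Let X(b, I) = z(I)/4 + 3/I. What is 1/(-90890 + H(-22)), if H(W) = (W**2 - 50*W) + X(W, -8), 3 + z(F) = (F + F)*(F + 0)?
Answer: -8/714201 ≈ -1.1201e-5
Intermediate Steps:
z(F) = -3 + 2*F**2 (z(F) = -3 + (F + F)*(F + 0) = -3 + (2*F)*F = -3 + 2*F**2)
X(b, I) = -3/4 + I**2/2 + 3/I (X(b, I) = (-3 + 2*I**2)/4 + 3/I = (-3 + 2*I**2)*(1/4) + 3/I = (-3/4 + I**2/2) + 3/I = -3/4 + I**2/2 + 3/I)
H(W) = 247/8 + W**2 - 50*W (H(W) = (W**2 - 50*W) + (-3/4 + (1/2)*(-8)**2 + 3/(-8)) = (W**2 - 50*W) + (-3/4 + (1/2)*64 + 3*(-1/8)) = (W**2 - 50*W) + (-3/4 + 32 - 3/8) = (W**2 - 50*W) + 247/8 = 247/8 + W**2 - 50*W)
1/(-90890 + H(-22)) = 1/(-90890 + (247/8 + (-22)**2 - 50*(-22))) = 1/(-90890 + (247/8 + 484 + 1100)) = 1/(-90890 + 12919/8) = 1/(-714201/8) = -8/714201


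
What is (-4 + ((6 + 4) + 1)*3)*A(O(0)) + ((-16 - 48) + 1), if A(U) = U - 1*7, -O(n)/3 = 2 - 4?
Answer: -92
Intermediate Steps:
O(n) = 6 (O(n) = -3*(2 - 4) = -3*(-2) = 6)
A(U) = -7 + U (A(U) = U - 7 = -7 + U)
(-4 + ((6 + 4) + 1)*3)*A(O(0)) + ((-16 - 48) + 1) = (-4 + ((6 + 4) + 1)*3)*(-7 + 6) + ((-16 - 48) + 1) = (-4 + (10 + 1)*3)*(-1) + (-64 + 1) = (-4 + 11*3)*(-1) - 63 = (-4 + 33)*(-1) - 63 = 29*(-1) - 63 = -29 - 63 = -92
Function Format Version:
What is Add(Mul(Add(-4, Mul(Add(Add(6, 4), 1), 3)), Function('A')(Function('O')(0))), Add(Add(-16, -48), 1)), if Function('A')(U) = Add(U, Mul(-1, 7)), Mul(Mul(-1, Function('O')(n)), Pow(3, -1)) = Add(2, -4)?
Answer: -92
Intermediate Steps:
Function('O')(n) = 6 (Function('O')(n) = Mul(-3, Add(2, -4)) = Mul(-3, -2) = 6)
Function('A')(U) = Add(-7, U) (Function('A')(U) = Add(U, -7) = Add(-7, U))
Add(Mul(Add(-4, Mul(Add(Add(6, 4), 1), 3)), Function('A')(Function('O')(0))), Add(Add(-16, -48), 1)) = Add(Mul(Add(-4, Mul(Add(Add(6, 4), 1), 3)), Add(-7, 6)), Add(Add(-16, -48), 1)) = Add(Mul(Add(-4, Mul(Add(10, 1), 3)), -1), Add(-64, 1)) = Add(Mul(Add(-4, Mul(11, 3)), -1), -63) = Add(Mul(Add(-4, 33), -1), -63) = Add(Mul(29, -1), -63) = Add(-29, -63) = -92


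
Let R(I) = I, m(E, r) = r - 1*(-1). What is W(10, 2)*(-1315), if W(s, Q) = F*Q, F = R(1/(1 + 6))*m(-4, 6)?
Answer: -2630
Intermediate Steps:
m(E, r) = 1 + r (m(E, r) = r + 1 = 1 + r)
F = 1 (F = (1 + 6)/(1 + 6) = 7/7 = (⅐)*7 = 1)
W(s, Q) = Q (W(s, Q) = 1*Q = Q)
W(10, 2)*(-1315) = 2*(-1315) = -2630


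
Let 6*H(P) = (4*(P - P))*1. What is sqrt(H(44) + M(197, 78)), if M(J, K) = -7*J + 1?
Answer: I*sqrt(1378) ≈ 37.121*I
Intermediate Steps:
M(J, K) = 1 - 7*J
H(P) = 0 (H(P) = ((4*(P - P))*1)/6 = ((4*0)*1)/6 = (0*1)/6 = (1/6)*0 = 0)
sqrt(H(44) + M(197, 78)) = sqrt(0 + (1 - 7*197)) = sqrt(0 + (1 - 1379)) = sqrt(0 - 1378) = sqrt(-1378) = I*sqrt(1378)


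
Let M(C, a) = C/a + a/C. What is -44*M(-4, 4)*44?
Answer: 3872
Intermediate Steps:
-44*M(-4, 4)*44 = -44*(-4/4 + 4/(-4))*44 = -44*(-4*1/4 + 4*(-1/4))*44 = -44*(-1 - 1)*44 = -44*(-2)*44 = 88*44 = 3872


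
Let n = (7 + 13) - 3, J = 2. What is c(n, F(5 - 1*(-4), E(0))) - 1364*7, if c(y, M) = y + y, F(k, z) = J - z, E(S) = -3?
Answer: -9514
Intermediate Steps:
n = 17 (n = 20 - 3 = 17)
F(k, z) = 2 - z
c(y, M) = 2*y
c(n, F(5 - 1*(-4), E(0))) - 1364*7 = 2*17 - 1364*7 = 34 - 9548 = -9514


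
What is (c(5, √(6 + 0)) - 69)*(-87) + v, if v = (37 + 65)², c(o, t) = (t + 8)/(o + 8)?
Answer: 212595/13 - 87*√6/13 ≈ 16337.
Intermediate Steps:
c(o, t) = (8 + t)/(8 + o)
v = 10404 (v = 102² = 10404)
(c(5, √(6 + 0)) - 69)*(-87) + v = ((8 + √(6 + 0))/(8 + 5) - 69)*(-87) + 10404 = ((8 + √6)/13 - 69)*(-87) + 10404 = ((8/13 + √6/13) - 69)*(-87) + 10404 = (-889/13 + √6/13)*(-87) + 10404 = (77343/13 - 87*√6/13) + 10404 = 212595/13 - 87*√6/13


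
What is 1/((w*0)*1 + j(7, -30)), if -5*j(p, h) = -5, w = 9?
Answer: 1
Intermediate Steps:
j(p, h) = 1 (j(p, h) = -1/5*(-5) = 1)
1/((w*0)*1 + j(7, -30)) = 1/((9*0)*1 + 1) = 1/(0*1 + 1) = 1/(0 + 1) = 1/1 = 1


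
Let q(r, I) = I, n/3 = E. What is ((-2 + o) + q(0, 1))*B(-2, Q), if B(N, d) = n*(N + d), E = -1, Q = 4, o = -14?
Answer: 90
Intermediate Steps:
n = -3 (n = 3*(-1) = -3)
B(N, d) = -3*N - 3*d (B(N, d) = -3*(N + d) = -3*N - 3*d)
((-2 + o) + q(0, 1))*B(-2, Q) = ((-2 - 14) + 1)*(-3*(-2) - 3*4) = (-16 + 1)*(6 - 12) = -15*(-6) = 90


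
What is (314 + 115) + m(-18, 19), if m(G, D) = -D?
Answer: 410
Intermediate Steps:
(314 + 115) + m(-18, 19) = (314 + 115) - 1*19 = 429 - 19 = 410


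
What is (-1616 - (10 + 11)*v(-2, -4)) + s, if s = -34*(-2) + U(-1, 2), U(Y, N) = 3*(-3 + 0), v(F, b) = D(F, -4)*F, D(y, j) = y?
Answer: -1641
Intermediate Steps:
v(F, b) = F² (v(F, b) = F*F = F²)
U(Y, N) = -9 (U(Y, N) = 3*(-3) = -9)
s = 59 (s = -34*(-2) - 9 = 68 - 9 = 59)
(-1616 - (10 + 11)*v(-2, -4)) + s = (-1616 - (10 + 11)*(-2)²) + 59 = (-1616 - 21*4) + 59 = (-1616 - 1*84) + 59 = (-1616 - 84) + 59 = -1700 + 59 = -1641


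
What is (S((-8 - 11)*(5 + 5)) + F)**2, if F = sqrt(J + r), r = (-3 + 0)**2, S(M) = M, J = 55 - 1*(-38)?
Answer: (190 - sqrt(102))**2 ≈ 32364.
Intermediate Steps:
J = 93 (J = 55 + 38 = 93)
r = 9 (r = (-3)**2 = 9)
F = sqrt(102) (F = sqrt(93 + 9) = sqrt(102) ≈ 10.100)
(S((-8 - 11)*(5 + 5)) + F)**2 = ((-8 - 11)*(5 + 5) + sqrt(102))**2 = (-19*10 + sqrt(102))**2 = (-190 + sqrt(102))**2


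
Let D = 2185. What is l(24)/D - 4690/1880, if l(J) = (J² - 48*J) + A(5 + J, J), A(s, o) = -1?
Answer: -1133241/410780 ≈ -2.7588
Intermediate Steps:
l(J) = -1 + J² - 48*J (l(J) = (J² - 48*J) - 1 = -1 + J² - 48*J)
l(24)/D - 4690/1880 = (-1 + 24² - 48*24)/2185 - 4690/1880 = (-1 + 576 - 1152)*(1/2185) - 4690*1/1880 = -577*1/2185 - 469/188 = -577/2185 - 469/188 = -1133241/410780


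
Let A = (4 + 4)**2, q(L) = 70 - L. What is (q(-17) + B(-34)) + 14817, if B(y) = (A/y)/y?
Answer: 4307272/289 ≈ 14904.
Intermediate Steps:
A = 64 (A = 8**2 = 64)
B(y) = 64/y**2 (B(y) = (64/y)/y = 64/y**2)
(q(-17) + B(-34)) + 14817 = ((70 - 1*(-17)) + 64/(-34)**2) + 14817 = ((70 + 17) + 64*(1/1156)) + 14817 = (87 + 16/289) + 14817 = 25159/289 + 14817 = 4307272/289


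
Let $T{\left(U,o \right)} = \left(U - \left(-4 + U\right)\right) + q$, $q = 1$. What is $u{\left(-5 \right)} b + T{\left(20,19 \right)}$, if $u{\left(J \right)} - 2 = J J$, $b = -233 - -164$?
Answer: $-1858$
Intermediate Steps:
$b = -69$ ($b = -233 + 164 = -69$)
$u{\left(J \right)} = 2 + J^{2}$ ($u{\left(J \right)} = 2 + J J = 2 + J^{2}$)
$T{\left(U,o \right)} = 5$ ($T{\left(U,o \right)} = \left(U - \left(-4 + U\right)\right) + 1 = 4 + 1 = 5$)
$u{\left(-5 \right)} b + T{\left(20,19 \right)} = \left(2 + \left(-5\right)^{2}\right) \left(-69\right) + 5 = \left(2 + 25\right) \left(-69\right) + 5 = 27 \left(-69\right) + 5 = -1863 + 5 = -1858$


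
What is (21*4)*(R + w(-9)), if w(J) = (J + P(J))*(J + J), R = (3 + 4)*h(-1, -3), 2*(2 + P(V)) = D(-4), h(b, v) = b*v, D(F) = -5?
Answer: 22176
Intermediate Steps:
P(V) = -9/2 (P(V) = -2 + (½)*(-5) = -2 - 5/2 = -9/2)
R = 21 (R = (3 + 4)*(-1*(-3)) = 7*3 = 21)
w(J) = 2*J*(-9/2 + J) (w(J) = (J - 9/2)*(J + J) = (-9/2 + J)*(2*J) = 2*J*(-9/2 + J))
(21*4)*(R + w(-9)) = (21*4)*(21 - 9*(-9 + 2*(-9))) = 84*(21 - 9*(-9 - 18)) = 84*(21 - 9*(-27)) = 84*(21 + 243) = 84*264 = 22176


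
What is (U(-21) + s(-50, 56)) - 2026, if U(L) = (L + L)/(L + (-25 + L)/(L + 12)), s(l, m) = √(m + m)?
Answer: -289340/143 + 4*√7 ≈ -2012.8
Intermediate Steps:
s(l, m) = √2*√m (s(l, m) = √(2*m) = √2*√m)
U(L) = 2*L/(L + (-25 + L)/(12 + L)) (U(L) = (2*L)/(L + (-25 + L)/(12 + L)) = 2*L/(L + (-25 + L)/(12 + L)))
(U(-21) + s(-50, 56)) - 2026 = (2*(-21)*(12 - 21)/(-25 + (-21)² + 13*(-21)) + √2*√56) - 2026 = (2*(-21)*(-9)/(-25 + 441 - 273) + √2*(2*√14)) - 2026 = (2*(-21)*(-9)/143 + 4*√7) - 2026 = (2*(-21)*(1/143)*(-9) + 4*√7) - 2026 = (378/143 + 4*√7) - 2026 = -289340/143 + 4*√7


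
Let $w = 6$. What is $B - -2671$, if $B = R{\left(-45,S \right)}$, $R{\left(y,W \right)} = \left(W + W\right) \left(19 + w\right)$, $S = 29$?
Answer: $4121$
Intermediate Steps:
$R{\left(y,W \right)} = 50 W$ ($R{\left(y,W \right)} = \left(W + W\right) \left(19 + 6\right) = 2 W 25 = 50 W$)
$B = 1450$ ($B = 50 \cdot 29 = 1450$)
$B - -2671 = 1450 - -2671 = 1450 + 2671 = 4121$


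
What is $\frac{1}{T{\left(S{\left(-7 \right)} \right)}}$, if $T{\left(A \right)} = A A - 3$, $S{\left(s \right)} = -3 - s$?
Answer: $\frac{1}{13} \approx 0.076923$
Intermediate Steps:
$T{\left(A \right)} = -3 + A^{2}$ ($T{\left(A \right)} = A^{2} - 3 = -3 + A^{2}$)
$\frac{1}{T{\left(S{\left(-7 \right)} \right)}} = \frac{1}{-3 + \left(-3 - -7\right)^{2}} = \frac{1}{-3 + \left(-3 + 7\right)^{2}} = \frac{1}{-3 + 4^{2}} = \frac{1}{-3 + 16} = \frac{1}{13}$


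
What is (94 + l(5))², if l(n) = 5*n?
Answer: 14161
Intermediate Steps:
(94 + l(5))² = (94 + 5*5)² = (94 + 25)² = 119² = 14161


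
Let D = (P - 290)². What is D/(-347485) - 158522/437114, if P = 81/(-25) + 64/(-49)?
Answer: -69784239124137502/113965384516965625 ≈ -0.61233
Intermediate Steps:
P = -5569/1225 (P = 81*(-1/25) + 64*(-1/49) = -81/25 - 64/49 = -5569/1225 ≈ -4.5461)
D = 130190350761/1500625 (D = (-5569/1225 - 290)² = (-360819/1225)² = 130190350761/1500625 ≈ 86757.)
D/(-347485) - 158522/437114 = (130190350761/1500625)/(-347485) - 158522/437114 = (130190350761/1500625)*(-1/347485) - 158522*1/437114 = -130190350761/521444678125 - 79261/218557 = -69784239124137502/113965384516965625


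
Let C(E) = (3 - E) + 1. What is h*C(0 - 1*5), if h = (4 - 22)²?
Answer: 2916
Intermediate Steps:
h = 324 (h = (-18)² = 324)
C(E) = 4 - E
h*C(0 - 1*5) = 324*(4 - (0 - 1*5)) = 324*(4 - (0 - 5)) = 324*(4 - 1*(-5)) = 324*(4 + 5) = 324*9 = 2916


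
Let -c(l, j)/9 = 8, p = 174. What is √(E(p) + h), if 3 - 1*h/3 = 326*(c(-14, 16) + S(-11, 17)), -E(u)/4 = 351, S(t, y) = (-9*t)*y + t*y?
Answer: I*√1394067 ≈ 1180.7*I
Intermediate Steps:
S(t, y) = -8*t*y (S(t, y) = -9*t*y + t*y = -8*t*y)
E(u) = -1404 (E(u) = -4*351 = -1404)
c(l, j) = -72 (c(l, j) = -9*8 = -72)
h = -1392663 (h = 9 - 978*(-72 - 8*(-11)*17) = 9 - 978*(-72 + 1496) = 9 - 978*1424 = 9 - 3*464224 = 9 - 1392672 = -1392663)
√(E(p) + h) = √(-1404 - 1392663) = √(-1394067) = I*√1394067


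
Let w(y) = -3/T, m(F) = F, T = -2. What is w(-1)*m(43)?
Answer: 129/2 ≈ 64.500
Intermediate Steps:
w(y) = 3/2 (w(y) = -3/(-2) = -3*(-1/2) = 3/2)
w(-1)*m(43) = (3/2)*43 = 129/2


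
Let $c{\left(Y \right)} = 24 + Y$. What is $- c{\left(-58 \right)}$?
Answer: $34$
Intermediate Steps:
$- c{\left(-58 \right)} = - (24 - 58) = \left(-1\right) \left(-34\right) = 34$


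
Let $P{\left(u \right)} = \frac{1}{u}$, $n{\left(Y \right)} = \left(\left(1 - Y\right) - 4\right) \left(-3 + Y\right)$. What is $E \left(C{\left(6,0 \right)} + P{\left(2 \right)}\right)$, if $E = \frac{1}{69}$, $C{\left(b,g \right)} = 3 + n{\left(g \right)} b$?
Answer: $\frac{5}{6} \approx 0.83333$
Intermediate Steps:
$n{\left(Y \right)} = \left(-3 + Y\right) \left(-3 - Y\right)$ ($n{\left(Y \right)} = \left(-3 - Y\right) \left(-3 + Y\right) = \left(-3 + Y\right) \left(-3 - Y\right)$)
$C{\left(b,g \right)} = 3 + b \left(9 - g^{2}\right)$ ($C{\left(b,g \right)} = 3 + \left(9 - g^{2}\right) b = 3 + b \left(9 - g^{2}\right)$)
$E = \frac{1}{69} \approx 0.014493$
$E \left(C{\left(6,0 \right)} + P{\left(2 \right)}\right) = \frac{\left(3 - 6 \left(-9 + 0^{2}\right)\right) + \frac{1}{2}}{69} = \frac{\left(3 - 6 \left(-9 + 0\right)\right) + \frac{1}{2}}{69} = \frac{\left(3 - 6 \left(-9\right)\right) + \frac{1}{2}}{69} = \frac{\left(3 + 54\right) + \frac{1}{2}}{69} = \frac{57 + \frac{1}{2}}{69} = \frac{1}{69} \cdot \frac{115}{2} = \frac{5}{6}$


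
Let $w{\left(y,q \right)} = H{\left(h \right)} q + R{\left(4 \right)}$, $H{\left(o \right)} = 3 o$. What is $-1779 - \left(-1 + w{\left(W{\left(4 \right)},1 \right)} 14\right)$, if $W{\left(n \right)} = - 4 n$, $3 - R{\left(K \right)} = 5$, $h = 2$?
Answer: $-1834$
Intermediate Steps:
$R{\left(K \right)} = -2$ ($R{\left(K \right)} = 3 - 5 = -2$)
$w{\left(y,q \right)} = -2 + 6 q$ ($w{\left(y,q \right)} = 3 \cdot 2 q - 2 = 6 q - 2 = -2 + 6 q$)
$-1779 - \left(-1 + w{\left(W{\left(4 \right)},1 \right)} 14\right) = -1779 - \left(-1 + \left(-2 + 6 \cdot 1\right) 14\right) = -1779 - \left(-1 + \left(-2 + 6\right) 14\right) = -1779 - \left(-1 + 4 \cdot 14\right) = -1779 - \left(-1 + 56\right) = -1779 - 55 = -1834$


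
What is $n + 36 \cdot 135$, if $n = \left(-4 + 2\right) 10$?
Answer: $4840$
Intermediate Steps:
$n = -20$ ($n = \left(-2\right) 10 = -20$)
$n + 36 \cdot 135 = -20 + 36 \cdot 135 = -20 + 4860 = 4840$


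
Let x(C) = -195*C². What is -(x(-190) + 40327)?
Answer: 6999173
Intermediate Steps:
-(x(-190) + 40327) = -(-195*(-190)² + 40327) = -(-195*36100 + 40327) = -(-7039500 + 40327) = -1*(-6999173) = 6999173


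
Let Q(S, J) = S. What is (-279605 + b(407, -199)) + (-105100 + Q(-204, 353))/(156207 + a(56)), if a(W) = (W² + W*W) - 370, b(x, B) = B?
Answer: -45358851940/162109 ≈ -2.7980e+5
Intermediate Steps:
a(W) = -370 + 2*W² (a(W) = (W² + W²) - 370 = 2*W² - 370 = -370 + 2*W²)
(-279605 + b(407, -199)) + (-105100 + Q(-204, 353))/(156207 + a(56)) = (-279605 - 199) + (-105100 - 204)/(156207 + (-370 + 2*56²)) = -279804 - 105304/(156207 + (-370 + 2*3136)) = -279804 - 105304/(156207 + (-370 + 6272)) = -279804 - 105304/(156207 + 5902) = -279804 - 105304/162109 = -45358851940/162109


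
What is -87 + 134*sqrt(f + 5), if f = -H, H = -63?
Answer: -87 + 268*sqrt(17) ≈ 1018.0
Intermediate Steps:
f = 63 (f = -1*(-63) = 63)
-87 + 134*sqrt(f + 5) = -87 + 134*sqrt(63 + 5) = -87 + 134*sqrt(68) = -87 + 134*(2*sqrt(17)) = -87 + 268*sqrt(17)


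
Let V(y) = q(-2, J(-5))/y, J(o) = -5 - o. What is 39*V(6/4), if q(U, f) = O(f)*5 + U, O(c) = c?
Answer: -52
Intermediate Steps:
q(U, f) = U + 5*f (q(U, f) = f*5 + U = 5*f + U = U + 5*f)
V(y) = -2/y (V(y) = (-2 + 5*(-5 - 1*(-5)))/y = (-2 + 5*(-5 + 5))/y = (-2 + 5*0)/y = (-2 + 0)/y = -2/y)
39*V(6/4) = 39*(-2/(6/4)) = 39*(-2/(6*(¼))) = 39*(-2/3/2) = 39*(-2*⅔) = 39*(-4/3) = -52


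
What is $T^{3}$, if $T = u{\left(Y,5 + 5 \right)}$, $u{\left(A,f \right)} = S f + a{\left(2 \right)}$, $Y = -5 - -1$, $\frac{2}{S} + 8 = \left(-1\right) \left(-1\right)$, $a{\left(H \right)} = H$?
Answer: $- \frac{216}{343} \approx -0.62974$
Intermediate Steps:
$S = - \frac{2}{7}$ ($S = \frac{2}{-8 - -1} = \frac{2}{-8 + 1} = \frac{2}{-7} = 2 \left(- \frac{1}{7}\right) = - \frac{2}{7} \approx -0.28571$)
$Y = -4$ ($Y = -5 + 1 = -4$)
$u{\left(A,f \right)} = 2 - \frac{2 f}{7}$ ($u{\left(A,f \right)} = - \frac{2 f}{7} + 2 = 2 - \frac{2 f}{7}$)
$T = - \frac{6}{7}$ ($T = 2 - \frac{2 \left(5 + 5\right)}{7} = 2 - \frac{20}{7} = - \frac{6}{7} \approx -0.85714$)
$T^{3} = \left(- \frac{6}{7}\right)^{3} = - \frac{216}{343}$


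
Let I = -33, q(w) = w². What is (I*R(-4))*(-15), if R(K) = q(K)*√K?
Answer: 15840*I ≈ 15840.0*I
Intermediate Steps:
R(K) = K^(5/2) (R(K) = K²*√K = K^(5/2))
(I*R(-4))*(-15) = -1056*I*(-15) = 15840*I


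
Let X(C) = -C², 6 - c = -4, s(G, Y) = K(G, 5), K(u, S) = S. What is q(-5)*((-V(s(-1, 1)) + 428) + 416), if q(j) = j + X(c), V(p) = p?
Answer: -88095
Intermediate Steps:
s(G, Y) = 5
c = 10 (c = 6 - 1*(-4) = 6 + 4 = 10)
q(j) = -100 + j (q(j) = j - 1*10² = j - 1*100 = j - 100 = -100 + j)
q(-5)*((-V(s(-1, 1)) + 428) + 416) = (-100 - 5)*((-1*5 + 428) + 416) = -105*((-5 + 428) + 416) = -105*(423 + 416) = -105*839 = -88095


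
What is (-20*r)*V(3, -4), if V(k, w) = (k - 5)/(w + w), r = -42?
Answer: 210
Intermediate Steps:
V(k, w) = (-5 + k)/(2*w) (V(k, w) = (-5 + k)/((2*w)) = (-5 + k)*(1/(2*w)) = (-5 + k)/(2*w))
(-20*r)*V(3, -4) = (-20*(-42))*((½)*(-5 + 3)/(-4)) = 840*((½)*(-¼)*(-2)) = 840*(¼) = 210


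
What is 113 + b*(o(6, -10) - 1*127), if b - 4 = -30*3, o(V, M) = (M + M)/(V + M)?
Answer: 10605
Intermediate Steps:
o(V, M) = 2*M/(M + V) (o(V, M) = (2*M)/(M + V) = 2*M/(M + V))
b = -86 (b = 4 - 30*3 = 4 - 90 = -86)
113 + b*(o(6, -10) - 1*127) = 113 - 86*(2*(-10)/(-10 + 6) - 1*127) = 113 - 86*(2*(-10)/(-4) - 127) = 113 - 86*(2*(-10)*(-¼) - 127) = 113 - 86*(5 - 127) = 113 - 86*(-122) = 113 + 10492 = 10605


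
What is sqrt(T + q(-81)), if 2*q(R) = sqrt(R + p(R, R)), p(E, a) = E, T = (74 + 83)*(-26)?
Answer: sqrt(-16328 + 18*I*sqrt(2))/2 ≈ 0.049804 + 63.891*I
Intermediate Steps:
T = -4082 (T = 157*(-26) = -4082)
q(R) = sqrt(2)*sqrt(R)/2 (q(R) = sqrt(R + R)/2 = sqrt(2*R)/2 = (sqrt(2)*sqrt(R))/2 = sqrt(2)*sqrt(R)/2)
sqrt(T + q(-81)) = sqrt(-4082 + sqrt(2)*sqrt(-81)/2) = sqrt(-4082 + sqrt(2)*(9*I)/2) = sqrt(-4082 + 9*I*sqrt(2)/2)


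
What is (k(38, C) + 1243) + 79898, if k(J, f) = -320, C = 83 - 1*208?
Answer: 80821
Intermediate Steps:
C = -125 (C = 83 - 208 = -125)
(k(38, C) + 1243) + 79898 = (-320 + 1243) + 79898 = 923 + 79898 = 80821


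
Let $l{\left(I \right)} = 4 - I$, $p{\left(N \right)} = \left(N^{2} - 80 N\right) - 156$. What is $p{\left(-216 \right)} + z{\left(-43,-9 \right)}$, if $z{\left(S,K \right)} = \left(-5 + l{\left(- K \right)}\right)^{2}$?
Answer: $63880$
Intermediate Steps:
$p{\left(N \right)} = -156 + N^{2} - 80 N$
$z{\left(S,K \right)} = \left(-1 + K\right)^{2}$ ($z{\left(S,K \right)} = \left(-5 - \left(-4 - K\right)\right)^{2} = \left(-5 + \left(4 + K\right)\right)^{2} = \left(-1 + K\right)^{2}$)
$p{\left(-216 \right)} + z{\left(-43,-9 \right)} = \left(-156 + \left(-216\right)^{2} - -17280\right) + \left(-1 - 9\right)^{2} = \left(-156 + 46656 + 17280\right) + \left(-10\right)^{2} = 63780 + 100 = 63880$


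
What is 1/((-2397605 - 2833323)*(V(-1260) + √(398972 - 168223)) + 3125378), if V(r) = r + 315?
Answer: 2473176169/9076253538983799714 + 1307732*√230749/4538126769491899857 ≈ 4.1091e-10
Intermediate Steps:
V(r) = 315 + r
1/((-2397605 - 2833323)*(V(-1260) + √(398972 - 168223)) + 3125378) = 1/((-2397605 - 2833323)*((315 - 1260) + √(398972 - 168223)) + 3125378) = 1/(-5230928*(-945 + √230749) + 3125378) = 1/((4943226960 - 5230928*√230749) + 3125378) = 1/(4946352338 - 5230928*√230749)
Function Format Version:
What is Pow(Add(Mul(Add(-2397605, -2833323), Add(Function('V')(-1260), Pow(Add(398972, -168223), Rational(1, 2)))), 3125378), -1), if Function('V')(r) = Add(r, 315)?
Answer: Add(Rational(2473176169, 9076253538983799714), Mul(Rational(1307732, 4538126769491899857), Pow(230749, Rational(1, 2)))) ≈ 4.1091e-10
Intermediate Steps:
Function('V')(r) = Add(315, r)
Pow(Add(Mul(Add(-2397605, -2833323), Add(Function('V')(-1260), Pow(Add(398972, -168223), Rational(1, 2)))), 3125378), -1) = Pow(Add(Mul(Add(-2397605, -2833323), Add(Add(315, -1260), Pow(Add(398972, -168223), Rational(1, 2)))), 3125378), -1) = Pow(Add(Mul(-5230928, Add(-945, Pow(230749, Rational(1, 2)))), 3125378), -1) = Pow(Add(Add(4943226960, Mul(-5230928, Pow(230749, Rational(1, 2)))), 3125378), -1) = Pow(Add(4946352338, Mul(-5230928, Pow(230749, Rational(1, 2)))), -1)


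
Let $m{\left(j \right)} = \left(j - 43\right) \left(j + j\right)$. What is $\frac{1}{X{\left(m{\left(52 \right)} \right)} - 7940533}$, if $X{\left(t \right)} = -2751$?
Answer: $- \frac{1}{7943284} \approx -1.2589 \cdot 10^{-7}$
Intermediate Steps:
$m{\left(j \right)} = 2 j \left(-43 + j\right)$ ($m{\left(j \right)} = \left(-43 + j\right) 2 j = 2 j \left(-43 + j\right)$)
$\frac{1}{X{\left(m{\left(52 \right)} \right)} - 7940533} = \frac{1}{-2751 - 7940533} = \frac{1}{-7943284} = - \frac{1}{7943284}$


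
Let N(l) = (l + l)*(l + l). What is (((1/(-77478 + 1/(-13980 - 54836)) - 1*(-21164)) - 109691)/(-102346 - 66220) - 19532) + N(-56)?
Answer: -6279977157720020553/898747733175734 ≈ -6987.5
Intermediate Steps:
N(l) = 4*l**2 (N(l) = (2*l)*(2*l) = 4*l**2)
(((1/(-77478 + 1/(-13980 - 54836)) - 1*(-21164)) - 109691)/(-102346 - 66220) - 19532) + N(-56) = (((1/(-77478 + 1/(-13980 - 54836)) - 1*(-21164)) - 109691)/(-102346 - 66220) - 19532) + 4*(-56)**2 = (((1/(-77478 + 1/(-68816)) + 21164) - 109691)/(-168566) - 19532) + 4*3136 = (((1/(-77478 - 1/68816) + 21164) - 109691)*(-1/168566) - 19532) + 12544 = (((1/(-5331726049/68816) + 21164) - 109691)*(-1/168566) - 19532) + 12544 = (((-68816/5331726049 + 21164) - 109691)*(-1/168566) - 19532) + 12544 = ((112840650032220/5331726049 - 109691)*(-1/168566) - 19532) + 12544 = (-472001712008639/5331726049*(-1/168566) - 19532) + 12544 = (472001712008639/898747733175734 - 19532) + 12544 = -17553868722676427849/898747733175734 + 12544 = -6279977157720020553/898747733175734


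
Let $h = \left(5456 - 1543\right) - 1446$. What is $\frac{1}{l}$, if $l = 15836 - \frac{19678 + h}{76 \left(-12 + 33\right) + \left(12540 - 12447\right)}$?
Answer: $\frac{1689}{26724859} \approx 6.32 \cdot 10^{-5}$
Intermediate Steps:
$h = 2467$ ($h = 3913 - 1446 = 2467$)
$l = \frac{26724859}{1689}$ ($l = 15836 - \frac{19678 + 2467}{76 \left(-12 + 33\right) + \left(12540 - 12447\right)} = 15836 - \frac{22145}{76 \cdot 21 + 93} = 15836 - \frac{22145}{1596 + 93} = 15836 - \frac{22145}{1689} = \frac{26724859}{1689} \approx 15823.0$)
$\frac{1}{l} = \frac{1}{\frac{26724859}{1689}} = \frac{1689}{26724859}$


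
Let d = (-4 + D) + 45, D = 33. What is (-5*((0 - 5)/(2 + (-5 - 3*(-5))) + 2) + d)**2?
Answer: 628849/144 ≈ 4367.0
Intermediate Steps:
d = 74 (d = (-4 + 33) + 45 = 29 + 45 = 74)
(-5*((0 - 5)/(2 + (-5 - 3*(-5))) + 2) + d)**2 = (-5*((0 - 5)/(2 + (-5 - 3*(-5))) + 2) + 74)**2 = (-5*(-5/(2 + (-5 + 15)) + 2) + 74)**2 = (-5*(-5/(2 + 10) + 2) + 74)**2 = (-5*(-5/12 + 2) + 74)**2 = (-5*19/12 + 74)**2 = (-95/12 + 74)**2 = (793/12)**2 = 628849/144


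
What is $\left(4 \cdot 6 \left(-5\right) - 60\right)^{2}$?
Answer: $32400$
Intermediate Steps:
$\left(4 \cdot 6 \left(-5\right) - 60\right)^{2} = \left(24 \left(-5\right) - 60\right)^{2} = \left(-120 - 60\right)^{2} = \left(-180\right)^{2} = 32400$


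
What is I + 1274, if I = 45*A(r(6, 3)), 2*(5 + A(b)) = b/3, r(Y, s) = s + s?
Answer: 1094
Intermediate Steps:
r(Y, s) = 2*s
A(b) = -5 + b/6 (A(b) = -5 + (b/3)/2 = -5 + b/6)
I = -180 (I = 45*(-5 + (2*3)/6) = 45*(-5 + (⅙)*6) = 45*(-5 + 1) = 45*(-4) = -180)
I + 1274 = -180 + 1274 = 1094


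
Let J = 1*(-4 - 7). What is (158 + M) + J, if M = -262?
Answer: -115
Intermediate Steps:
J = -11 (J = 1*(-11) = -11)
(158 + M) + J = (158 - 262) - 11 = -104 - 11 = -115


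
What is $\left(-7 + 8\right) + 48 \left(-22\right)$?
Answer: $-1055$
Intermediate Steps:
$\left(-7 + 8\right) + 48 \left(-22\right) = 1 - 1056 = -1055$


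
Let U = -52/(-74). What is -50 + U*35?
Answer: -940/37 ≈ -25.405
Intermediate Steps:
U = 26/37 (U = -52*(-1/74) = 26/37 ≈ 0.70270)
-50 + U*35 = -50 + (26/37)*35 = -50 + 910/37 = -940/37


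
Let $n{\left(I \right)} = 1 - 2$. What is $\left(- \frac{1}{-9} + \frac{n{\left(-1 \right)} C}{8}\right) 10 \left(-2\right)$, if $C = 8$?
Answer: $\frac{160}{9} \approx 17.778$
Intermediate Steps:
$n{\left(I \right)} = -1$ ($n{\left(I \right)} = 1 - 2 = -1$)
$\left(- \frac{1}{-9} + \frac{n{\left(-1 \right)} C}{8}\right) 10 \left(-2\right) = \left(- \frac{1}{-9} + \frac{\left(-1\right) 8}{8}\right) 10 \left(-2\right) = \left(\left(-1\right) \left(- \frac{1}{9}\right) - 1\right) 10 \left(-2\right) = \left(\frac{1}{9} - 1\right) 10 \left(-2\right) = \left(- \frac{8}{9}\right) 10 \left(-2\right) = \left(- \frac{80}{9}\right) \left(-2\right) = \frac{160}{9}$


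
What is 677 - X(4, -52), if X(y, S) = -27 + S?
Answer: 756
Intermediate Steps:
677 - X(4, -52) = 677 - (-27 - 52) = 677 - 1*(-79) = 677 + 79 = 756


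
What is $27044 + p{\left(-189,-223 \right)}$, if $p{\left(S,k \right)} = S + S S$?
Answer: $62576$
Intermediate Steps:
$p{\left(S,k \right)} = S + S^{2}$
$27044 + p{\left(-189,-223 \right)} = 27044 - 189 \left(1 - 189\right) = 27044 - -35532 = 27044 + 35532 = 62576$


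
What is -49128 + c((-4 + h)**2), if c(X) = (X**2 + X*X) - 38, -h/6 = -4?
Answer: 270834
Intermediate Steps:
h = 24 (h = -6*(-4) = 24)
c(X) = -38 + 2*X**2 (c(X) = (X**2 + X**2) - 38 = 2*X**2 - 38 = -38 + 2*X**2)
-49128 + c((-4 + h)**2) = -49128 + (-38 + 2*((-4 + 24)**2)**2) = -49128 + (-38 + 2*(20**2)**2) = -49128 + (-38 + 2*400**2) = -49128 + (-38 + 2*160000) = -49128 + (-38 + 320000) = -49128 + 319962 = 270834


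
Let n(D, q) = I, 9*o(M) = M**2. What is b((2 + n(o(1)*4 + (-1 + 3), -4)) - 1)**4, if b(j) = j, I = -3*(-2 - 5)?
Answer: 234256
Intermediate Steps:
I = 21 (I = -3*(-7) = 21)
o(M) = M**2/9
n(D, q) = 21
b((2 + n(o(1)*4 + (-1 + 3), -4)) - 1)**4 = ((2 + 21) - 1)**4 = (23 - 1)**4 = 22**4 = 234256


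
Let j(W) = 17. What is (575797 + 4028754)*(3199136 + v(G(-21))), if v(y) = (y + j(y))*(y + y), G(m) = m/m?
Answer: 14730750631772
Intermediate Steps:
G(m) = 1
v(y) = 2*y*(17 + y) (v(y) = (y + 17)*(y + y) = (17 + y)*(2*y) = 2*y*(17 + y))
(575797 + 4028754)*(3199136 + v(G(-21))) = (575797 + 4028754)*(3199136 + 2*1*(17 + 1)) = 4604551*(3199136 + 2*1*18) = 4604551*(3199136 + 36) = 4604551*3199172 = 14730750631772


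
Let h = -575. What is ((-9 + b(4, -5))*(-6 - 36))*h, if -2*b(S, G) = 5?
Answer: -277725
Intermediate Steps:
b(S, G) = -5/2 (b(S, G) = -1/2*5 = -5/2)
((-9 + b(4, -5))*(-6 - 36))*h = ((-9 - 5/2)*(-6 - 36))*(-575) = -23/2*(-42)*(-575) = 483*(-575) = -277725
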